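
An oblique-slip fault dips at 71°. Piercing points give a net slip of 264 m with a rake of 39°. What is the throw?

dip-slip = net slip × sin(rake) = 264 m × sin(39°) = 166.1 m
throw = dip-slip × sin(dip) = 166.1 × sin(71°) = 157 m

157 m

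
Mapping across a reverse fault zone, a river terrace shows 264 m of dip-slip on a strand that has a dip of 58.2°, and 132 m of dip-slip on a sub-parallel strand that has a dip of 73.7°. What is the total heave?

176 m

heave_A = 264 × cos(58.2°) = 139.1 m
heave_B = 132 × cos(73.7°) = 37.05 m
total = 139.1 + 37.05 = 176 m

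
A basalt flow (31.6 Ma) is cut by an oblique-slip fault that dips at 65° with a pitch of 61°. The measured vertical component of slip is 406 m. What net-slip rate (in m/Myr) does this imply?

16.2 m/Myr

dip-slip = throw / sin(dip) = 406 / sin(65°) = 448 m
net slip = dip-slip / sin(rake) = 448 / sin(61°) = 512.2 m
rate = 512.2 m / 31.6 Ma = 0.0000162 m/yr = 16.2 m/Myr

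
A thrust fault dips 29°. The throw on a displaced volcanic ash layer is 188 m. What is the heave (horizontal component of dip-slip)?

339 m

heave = throw / tan(dip) = 188 / tan(29°) = 339 m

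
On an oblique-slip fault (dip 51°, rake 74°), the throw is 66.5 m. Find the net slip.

89 m

dip-slip = throw / sin(dip) = 66.5 / sin(51°) = 85.57 m
net slip = dip-slip / sin(rake) = 85.57 / sin(74°) = 89 m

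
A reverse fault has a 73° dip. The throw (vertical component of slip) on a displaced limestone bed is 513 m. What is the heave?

157 m

heave = throw / tan(dip) = 513 / tan(73°) = 157 m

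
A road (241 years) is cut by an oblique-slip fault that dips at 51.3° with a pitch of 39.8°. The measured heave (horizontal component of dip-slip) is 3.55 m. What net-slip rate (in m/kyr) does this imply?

36.8 m/kyr

dip-slip = heave / cos(dip) = 3.55 / cos(51.3°) = 5.678 m
net slip = dip-slip / sin(rake) = 5.678 / sin(39.8°) = 8.870 m
rate = 8.870 m / 241 years = 0.0368 m/yr = 36.8 m/kyr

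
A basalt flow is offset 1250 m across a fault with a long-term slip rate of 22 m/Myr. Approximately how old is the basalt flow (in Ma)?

56.8 Ma

age = offset / rate = 1250 m / (22 m/Myr) = 5.68e+07 yr = 56.8 Ma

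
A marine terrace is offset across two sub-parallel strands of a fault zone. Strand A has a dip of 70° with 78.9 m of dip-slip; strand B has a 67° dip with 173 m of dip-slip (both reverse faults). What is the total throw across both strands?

throw_A = 78.9 × sin(70°) = 74.14 m
throw_B = 173 × sin(67°) = 159.2 m
total = 74.14 + 159.2 = 233 m

233 m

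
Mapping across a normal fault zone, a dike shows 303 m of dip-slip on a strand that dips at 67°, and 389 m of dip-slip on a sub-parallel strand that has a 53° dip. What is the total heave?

352 m

heave_A = 303 × cos(67°) = 118.4 m
heave_B = 389 × cos(53°) = 234.1 m
total = 118.4 + 234.1 = 352 m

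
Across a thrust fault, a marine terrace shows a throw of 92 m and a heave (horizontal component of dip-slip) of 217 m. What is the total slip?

236 m

net slip = √(throw² + heave²) = √(92² + 217²) = 236 m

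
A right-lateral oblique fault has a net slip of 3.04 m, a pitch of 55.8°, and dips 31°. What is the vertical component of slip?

dip-slip = net slip × sin(rake) = 3.04 m × sin(55.8°) = 2.514 m
throw = dip-slip × sin(dip) = 2.514 × sin(31°) = 1.29 m

1.29 m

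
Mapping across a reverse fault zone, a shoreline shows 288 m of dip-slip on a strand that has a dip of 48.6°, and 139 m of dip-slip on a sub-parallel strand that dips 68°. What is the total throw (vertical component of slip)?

throw_A = 288 × sin(48.6°) = 216 m
throw_B = 139 × sin(68°) = 128.9 m
total = 216 + 128.9 = 345 m

345 m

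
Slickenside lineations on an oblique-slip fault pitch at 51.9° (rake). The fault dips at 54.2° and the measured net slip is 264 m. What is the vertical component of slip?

168 m

dip-slip = net slip × sin(rake) = 264 m × sin(51.9°) = 207.8 m
throw = dip-slip × sin(dip) = 207.8 × sin(54.2°) = 168 m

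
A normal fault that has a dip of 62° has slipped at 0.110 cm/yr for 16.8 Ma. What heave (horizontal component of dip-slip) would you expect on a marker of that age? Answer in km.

dip-slip = rate × time = 0.110 cm/yr × 16.8 Ma = 18480 m
heave = dip-slip × cos(dip) = 18480 × cos(62°) = 8680 m = 8.68 km

8.68 km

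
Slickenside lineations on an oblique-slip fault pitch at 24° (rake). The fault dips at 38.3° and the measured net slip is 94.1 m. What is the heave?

dip-slip = net slip × sin(rake) = 94.1 m × sin(24°) = 38.27 m
heave = dip-slip × cos(dip) = 38.27 × cos(38.3°) = 30 m

30 m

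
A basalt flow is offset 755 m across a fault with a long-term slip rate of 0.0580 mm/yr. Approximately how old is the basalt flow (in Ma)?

age = offset / rate = 755 m / (0.0580 mm/yr) = 1.3e+07 yr = 13 Ma

13 Ma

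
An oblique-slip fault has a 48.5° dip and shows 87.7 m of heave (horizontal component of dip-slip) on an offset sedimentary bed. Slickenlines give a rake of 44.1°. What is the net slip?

190 m

dip-slip = heave / cos(dip) = 87.7 / cos(48.5°) = 132.4 m
net slip = dip-slip / sin(rake) = 132.4 / sin(44.1°) = 190 m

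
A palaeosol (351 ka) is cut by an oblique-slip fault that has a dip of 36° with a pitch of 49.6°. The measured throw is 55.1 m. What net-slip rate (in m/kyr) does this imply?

0.351 m/kyr

dip-slip = throw / sin(dip) = 55.1 / sin(36°) = 93.74 m
net slip = dip-slip / sin(rake) = 93.74 / sin(49.6°) = 123.1 m
rate = 123.1 m / 351 ka = 0.000351 m/yr = 0.351 m/kyr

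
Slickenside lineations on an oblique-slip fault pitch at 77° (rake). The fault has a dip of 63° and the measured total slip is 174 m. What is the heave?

77 m

dip-slip = net slip × sin(rake) = 174 m × sin(77°) = 169.5 m
heave = dip-slip × cos(dip) = 169.5 × cos(63°) = 77 m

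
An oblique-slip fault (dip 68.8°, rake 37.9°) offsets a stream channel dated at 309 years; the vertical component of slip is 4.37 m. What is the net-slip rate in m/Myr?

dip-slip = throw / sin(dip) = 4.37 / sin(68.8°) = 4.687 m
net slip = dip-slip / sin(rake) = 4.687 / sin(37.9°) = 7.630 m
rate = 7.630 m / 309 years = 0.0247 m/yr = 24700 m/Myr

24700 m/Myr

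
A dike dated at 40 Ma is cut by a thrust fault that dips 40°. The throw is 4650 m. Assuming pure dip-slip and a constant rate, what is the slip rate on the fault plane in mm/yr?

0.181 mm/yr

dip-slip = throw / sin(dip) = 4650 m / sin(40°) = 7234 m
rate = 7234 m / 40 Ma = 0.000181 m/yr = 0.181 mm/yr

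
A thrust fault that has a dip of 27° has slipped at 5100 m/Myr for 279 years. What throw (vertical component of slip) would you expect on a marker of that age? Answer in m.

0.646 m

dip-slip = rate × time = 5100 m/Myr × 279 years = 1.423 m
throw = dip-slip × sin(dip) = 1.423 × sin(27°) = 0.646 m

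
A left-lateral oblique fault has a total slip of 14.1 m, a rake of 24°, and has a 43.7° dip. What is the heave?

dip-slip = net slip × sin(rake) = 14.1 m × sin(24°) = 5.735 m
heave = dip-slip × cos(dip) = 5.735 × cos(43.7°) = 4.15 m

4.15 m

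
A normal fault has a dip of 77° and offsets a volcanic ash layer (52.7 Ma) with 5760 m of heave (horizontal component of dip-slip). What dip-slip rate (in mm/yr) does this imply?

0.486 mm/yr

dip-slip = heave / cos(dip) = 5760 m / cos(77°) = 25610 m
rate = 25610 m / 52.7 Ma = 0.000486 m/yr = 0.486 mm/yr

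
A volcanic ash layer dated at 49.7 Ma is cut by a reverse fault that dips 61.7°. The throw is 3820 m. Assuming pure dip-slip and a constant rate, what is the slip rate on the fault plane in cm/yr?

dip-slip = throw / sin(dip) = 3820 m / sin(61.7°) = 4339 m
rate = 4339 m / 49.7 Ma = 0.0000873 m/yr = 0.00873 cm/yr

0.00873 cm/yr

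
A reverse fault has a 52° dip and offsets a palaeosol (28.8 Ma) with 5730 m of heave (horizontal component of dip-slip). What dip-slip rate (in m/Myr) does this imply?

dip-slip = heave / cos(dip) = 5730 m / cos(52°) = 9307 m
rate = 9307 m / 28.8 Ma = 0.000323 m/yr = 323 m/Myr

323 m/Myr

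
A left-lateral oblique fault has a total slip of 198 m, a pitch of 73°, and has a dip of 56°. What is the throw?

dip-slip = net slip × sin(rake) = 198 m × sin(73°) = 189.3 m
throw = dip-slip × sin(dip) = 189.3 × sin(56°) = 157 m

157 m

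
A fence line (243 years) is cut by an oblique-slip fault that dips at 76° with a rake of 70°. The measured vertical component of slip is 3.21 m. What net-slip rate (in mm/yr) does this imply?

14.5 mm/yr

dip-slip = throw / sin(dip) = 3.21 / sin(76°) = 3.308 m
net slip = dip-slip / sin(rake) = 3.308 / sin(70°) = 3.521 m
rate = 3.521 m / 243 years = 0.0145 m/yr = 14.5 mm/yr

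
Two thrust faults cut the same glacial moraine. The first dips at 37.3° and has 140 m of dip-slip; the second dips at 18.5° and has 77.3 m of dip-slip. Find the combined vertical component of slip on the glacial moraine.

throw_A = 140 × sin(37.3°) = 84.84 m
throw_B = 77.3 × sin(18.5°) = 24.53 m
total = 84.84 + 24.53 = 109 m

109 m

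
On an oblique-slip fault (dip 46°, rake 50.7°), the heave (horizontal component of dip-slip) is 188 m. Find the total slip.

350 m

dip-slip = heave / cos(dip) = 188 / cos(46°) = 270.6 m
net slip = dip-slip / sin(rake) = 270.6 / sin(50.7°) = 350 m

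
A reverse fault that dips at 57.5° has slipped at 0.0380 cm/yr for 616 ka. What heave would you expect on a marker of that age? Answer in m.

dip-slip = rate × time = 0.0380 cm/yr × 616 ka = 234.1 m
heave = dip-slip × cos(dip) = 234.1 × cos(57.5°) = 126 m

126 m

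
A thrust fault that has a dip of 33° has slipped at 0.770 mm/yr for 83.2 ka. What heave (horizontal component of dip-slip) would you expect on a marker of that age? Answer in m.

dip-slip = rate × time = 0.770 mm/yr × 83.2 ka = 64.06 m
heave = dip-slip × cos(dip) = 64.06 × cos(33°) = 53.7 m

53.7 m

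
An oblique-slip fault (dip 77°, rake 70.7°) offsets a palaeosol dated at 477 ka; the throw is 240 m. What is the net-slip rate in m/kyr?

0.547 m/kyr

dip-slip = throw / sin(dip) = 240 / sin(77°) = 246.3 m
net slip = dip-slip / sin(rake) = 246.3 / sin(70.7°) = 261 m
rate = 261 m / 477 ka = 0.000547 m/yr = 0.547 m/kyr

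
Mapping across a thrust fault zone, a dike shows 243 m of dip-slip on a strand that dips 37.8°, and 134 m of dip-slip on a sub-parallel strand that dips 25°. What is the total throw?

206 m

throw_A = 243 × sin(37.8°) = 148.9 m
throw_B = 134 × sin(25°) = 56.63 m
total = 148.9 + 56.63 = 206 m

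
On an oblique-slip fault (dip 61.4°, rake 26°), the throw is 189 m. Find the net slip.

491 m

dip-slip = throw / sin(dip) = 189 / sin(61.4°) = 215.3 m
net slip = dip-slip / sin(rake) = 215.3 / sin(26°) = 491 m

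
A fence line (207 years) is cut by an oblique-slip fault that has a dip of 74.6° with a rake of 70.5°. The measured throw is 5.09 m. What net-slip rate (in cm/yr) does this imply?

dip-slip = throw / sin(dip) = 5.09 / sin(74.6°) = 5.280 m
net slip = dip-slip / sin(rake) = 5.280 / sin(70.5°) = 5.601 m
rate = 5.601 m / 207 years = 0.0271 m/yr = 2.71 cm/yr

2.71 cm/yr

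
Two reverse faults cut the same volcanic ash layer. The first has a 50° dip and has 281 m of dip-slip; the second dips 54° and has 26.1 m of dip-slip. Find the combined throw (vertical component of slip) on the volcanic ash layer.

236 m

throw_A = 281 × sin(50°) = 215.3 m
throw_B = 26.1 × sin(54°) = 21.12 m
total = 215.3 + 21.12 = 236 m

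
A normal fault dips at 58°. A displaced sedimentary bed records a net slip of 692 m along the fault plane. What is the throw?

throw = dip-slip × sin(dip) = 692 m × sin(58°) = 587 m

587 m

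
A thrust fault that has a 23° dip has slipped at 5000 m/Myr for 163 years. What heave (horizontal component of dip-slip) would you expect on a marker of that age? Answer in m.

0.750 m

dip-slip = rate × time = 5000 m/Myr × 163 years = 0.8150 m
heave = dip-slip × cos(dip) = 0.8150 × cos(23°) = 0.750 m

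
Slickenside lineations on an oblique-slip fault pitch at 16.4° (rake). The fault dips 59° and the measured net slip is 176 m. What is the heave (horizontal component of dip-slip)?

25.6 m

dip-slip = net slip × sin(rake) = 176 m × sin(16.4°) = 49.69 m
heave = dip-slip × cos(dip) = 49.69 × cos(59°) = 25.6 m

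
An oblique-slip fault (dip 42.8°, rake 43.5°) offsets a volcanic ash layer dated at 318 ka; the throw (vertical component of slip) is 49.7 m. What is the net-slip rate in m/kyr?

dip-slip = throw / sin(dip) = 49.7 / sin(42.8°) = 73.15 m
net slip = dip-slip / sin(rake) = 73.15 / sin(43.5°) = 106.3 m
rate = 106.3 m / 318 ka = 0.000334 m/yr = 0.334 m/kyr

0.334 m/kyr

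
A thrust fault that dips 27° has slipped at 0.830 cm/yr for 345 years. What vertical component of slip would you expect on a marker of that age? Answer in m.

1.30 m

dip-slip = rate × time = 0.830 cm/yr × 345 years = 2.864 m
throw = dip-slip × sin(dip) = 2.864 × sin(27°) = 1.30 m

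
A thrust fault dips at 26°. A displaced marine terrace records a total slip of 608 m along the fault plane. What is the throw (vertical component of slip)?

267 m

throw = dip-slip × sin(dip) = 608 m × sin(26°) = 267 m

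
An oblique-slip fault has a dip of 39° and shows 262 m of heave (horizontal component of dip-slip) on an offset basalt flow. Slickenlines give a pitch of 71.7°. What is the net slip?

dip-slip = heave / cos(dip) = 262 / cos(39°) = 337.1 m
net slip = dip-slip / sin(rake) = 337.1 / sin(71.7°) = 355 m

355 m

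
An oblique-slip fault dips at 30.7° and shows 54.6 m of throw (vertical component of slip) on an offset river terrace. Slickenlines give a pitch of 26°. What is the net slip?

dip-slip = throw / sin(dip) = 54.6 / sin(30.7°) = 106.9 m
net slip = dip-slip / sin(rake) = 106.9 / sin(26°) = 244 m

244 m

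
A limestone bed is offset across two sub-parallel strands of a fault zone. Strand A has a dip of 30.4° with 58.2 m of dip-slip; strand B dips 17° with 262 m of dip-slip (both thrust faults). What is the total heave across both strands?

301 m

heave_A = 58.2 × cos(30.4°) = 50.20 m
heave_B = 262 × cos(17°) = 250.6 m
total = 50.20 + 250.6 = 301 m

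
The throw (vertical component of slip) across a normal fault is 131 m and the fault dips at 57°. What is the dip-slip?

dip-slip = throw / sin(dip) = 131 / sin(57°) = 156 m

156 m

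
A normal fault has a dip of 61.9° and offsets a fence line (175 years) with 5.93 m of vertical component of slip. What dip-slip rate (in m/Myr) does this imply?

38400 m/Myr

dip-slip = throw / sin(dip) = 5.93 m / sin(61.9°) = 6.722 m
rate = 6.722 m / 175 years = 0.0384 m/yr = 38400 m/Myr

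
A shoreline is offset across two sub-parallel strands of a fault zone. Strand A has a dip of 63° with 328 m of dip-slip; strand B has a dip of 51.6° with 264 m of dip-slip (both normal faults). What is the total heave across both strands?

heave_A = 328 × cos(63°) = 148.9 m
heave_B = 264 × cos(51.6°) = 164 m
total = 148.9 + 164 = 313 m

313 m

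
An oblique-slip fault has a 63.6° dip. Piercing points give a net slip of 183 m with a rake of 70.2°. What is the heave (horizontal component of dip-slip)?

dip-slip = net slip × sin(rake) = 183 m × sin(70.2°) = 172.2 m
heave = dip-slip × cos(dip) = 172.2 × cos(63.6°) = 76.6 m

76.6 m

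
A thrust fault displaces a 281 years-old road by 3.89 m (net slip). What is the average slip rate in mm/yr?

rate = 3.89 m / 281 years = 0.0138 m/yr = 13.8 mm/yr

13.8 mm/yr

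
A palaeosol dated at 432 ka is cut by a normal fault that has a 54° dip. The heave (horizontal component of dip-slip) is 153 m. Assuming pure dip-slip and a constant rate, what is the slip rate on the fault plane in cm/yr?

dip-slip = heave / cos(dip) = 153 m / cos(54°) = 260.3 m
rate = 260.3 m / 432 ka = 0.000603 m/yr = 0.0603 cm/yr

0.0603 cm/yr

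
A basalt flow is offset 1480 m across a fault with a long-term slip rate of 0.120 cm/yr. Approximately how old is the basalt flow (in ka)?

age = offset / rate = 1480 m / (0.120 cm/yr) = 1.23e+06 yr = 1230 ka

1230 ka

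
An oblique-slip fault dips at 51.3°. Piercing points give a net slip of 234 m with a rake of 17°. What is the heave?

dip-slip = net slip × sin(rake) = 234 m × sin(17°) = 68.41 m
heave = dip-slip × cos(dip) = 68.41 × cos(51.3°) = 42.8 m

42.8 m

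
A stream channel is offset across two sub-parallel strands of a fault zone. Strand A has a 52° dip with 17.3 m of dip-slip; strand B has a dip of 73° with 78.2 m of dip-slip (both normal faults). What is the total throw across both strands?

throw_A = 17.3 × sin(52°) = 13.63 m
throw_B = 78.2 × sin(73°) = 74.78 m
total = 13.63 + 74.78 = 88.4 m

88.4 m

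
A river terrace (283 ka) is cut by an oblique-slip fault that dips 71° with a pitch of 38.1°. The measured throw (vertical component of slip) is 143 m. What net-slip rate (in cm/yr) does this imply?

dip-slip = throw / sin(dip) = 143 / sin(71°) = 151.2 m
net slip = dip-slip / sin(rake) = 151.2 / sin(38.1°) = 245.1 m
rate = 245.1 m / 283 ka = 0.000866 m/yr = 0.0866 cm/yr

0.0866 cm/yr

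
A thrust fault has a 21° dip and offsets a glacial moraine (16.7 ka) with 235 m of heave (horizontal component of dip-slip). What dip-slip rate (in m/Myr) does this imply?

15100 m/Myr

dip-slip = heave / cos(dip) = 235 m / cos(21°) = 251.7 m
rate = 251.7 m / 16.7 ka = 0.0151 m/yr = 15100 m/Myr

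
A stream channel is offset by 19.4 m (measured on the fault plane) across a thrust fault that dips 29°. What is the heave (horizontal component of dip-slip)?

17 m

heave = dip-slip × cos(dip) = 19.4 m × cos(29°) = 17 m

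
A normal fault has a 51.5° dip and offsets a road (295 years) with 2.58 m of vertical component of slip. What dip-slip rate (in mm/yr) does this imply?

dip-slip = throw / sin(dip) = 2.58 m / sin(51.5°) = 3.297 m
rate = 3.297 m / 295 years = 0.0112 m/yr = 11.2 mm/yr

11.2 mm/yr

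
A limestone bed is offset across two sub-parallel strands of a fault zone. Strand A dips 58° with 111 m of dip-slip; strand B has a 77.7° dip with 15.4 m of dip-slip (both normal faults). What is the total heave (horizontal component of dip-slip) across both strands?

62.1 m

heave_A = 111 × cos(58°) = 58.82 m
heave_B = 15.4 × cos(77.7°) = 3.281 m
total = 58.82 + 3.281 = 62.1 m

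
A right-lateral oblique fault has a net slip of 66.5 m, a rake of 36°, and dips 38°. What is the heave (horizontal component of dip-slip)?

dip-slip = net slip × sin(rake) = 66.5 m × sin(36°) = 39.09 m
heave = dip-slip × cos(dip) = 39.09 × cos(38°) = 30.8 m

30.8 m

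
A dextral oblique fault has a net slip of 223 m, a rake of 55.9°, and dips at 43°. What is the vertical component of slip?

dip-slip = net slip × sin(rake) = 223 m × sin(55.9°) = 184.7 m
throw = dip-slip × sin(dip) = 184.7 × sin(43°) = 126 m

126 m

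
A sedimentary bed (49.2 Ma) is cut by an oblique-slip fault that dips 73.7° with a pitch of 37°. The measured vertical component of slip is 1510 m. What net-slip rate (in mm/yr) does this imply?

0.0531 mm/yr

dip-slip = throw / sin(dip) = 1510 / sin(73.7°) = 1573 m
net slip = dip-slip / sin(rake) = 1573 / sin(37°) = 2614 m
rate = 2614 m / 49.2 Ma = 0.0000531 m/yr = 0.0531 mm/yr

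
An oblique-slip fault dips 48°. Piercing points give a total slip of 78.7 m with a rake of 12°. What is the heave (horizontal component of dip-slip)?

dip-slip = net slip × sin(rake) = 78.7 m × sin(12°) = 16.36 m
heave = dip-slip × cos(dip) = 16.36 × cos(48°) = 10.9 m

10.9 m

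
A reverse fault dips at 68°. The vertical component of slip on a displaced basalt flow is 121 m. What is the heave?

heave = throw / tan(dip) = 121 / tan(68°) = 48.9 m

48.9 m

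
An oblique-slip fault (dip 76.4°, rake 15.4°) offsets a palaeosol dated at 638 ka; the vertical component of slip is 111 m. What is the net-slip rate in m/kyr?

0.674 m/kyr

dip-slip = throw / sin(dip) = 111 / sin(76.4°) = 114.2 m
net slip = dip-slip / sin(rake) = 114.2 / sin(15.4°) = 430 m
rate = 430 m / 638 ka = 0.000674 m/yr = 0.674 m/kyr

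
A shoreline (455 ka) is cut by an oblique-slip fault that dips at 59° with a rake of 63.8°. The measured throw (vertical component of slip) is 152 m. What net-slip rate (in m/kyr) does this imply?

0.434 m/kyr

dip-slip = throw / sin(dip) = 152 / sin(59°) = 177.3 m
net slip = dip-slip / sin(rake) = 177.3 / sin(63.8°) = 197.6 m
rate = 197.6 m / 455 ka = 0.000434 m/yr = 0.434 m/kyr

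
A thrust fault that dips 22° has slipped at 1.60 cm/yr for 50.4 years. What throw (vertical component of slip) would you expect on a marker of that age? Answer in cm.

dip-slip = rate × time = 1.60 cm/yr × 50.4 years = 0.8064 m
throw = dip-slip × sin(dip) = 0.8064 × sin(22°) = 0.302 m = 30.2 cm

30.2 cm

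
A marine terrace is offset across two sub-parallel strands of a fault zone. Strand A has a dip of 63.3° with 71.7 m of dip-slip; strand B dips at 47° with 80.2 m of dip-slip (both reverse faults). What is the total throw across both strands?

123 m

throw_A = 71.7 × sin(63.3°) = 64.05 m
throw_B = 80.2 × sin(47°) = 58.65 m
total = 64.05 + 58.65 = 123 m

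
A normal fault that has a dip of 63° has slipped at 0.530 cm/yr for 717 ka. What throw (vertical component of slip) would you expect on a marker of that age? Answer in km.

3.39 km

dip-slip = rate × time = 0.530 cm/yr × 717 ka = 3800 m
throw = dip-slip × sin(dip) = 3800 × sin(63°) = 3390 m = 3.39 km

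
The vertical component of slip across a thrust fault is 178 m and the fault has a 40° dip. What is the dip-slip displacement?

dip-slip = throw / sin(dip) = 178 / sin(40°) = 277 m

277 m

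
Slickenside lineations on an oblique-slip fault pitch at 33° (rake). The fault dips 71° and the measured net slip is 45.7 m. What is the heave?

8.10 m

dip-slip = net slip × sin(rake) = 45.7 m × sin(33°) = 24.89 m
heave = dip-slip × cos(dip) = 24.89 × cos(71°) = 8.10 m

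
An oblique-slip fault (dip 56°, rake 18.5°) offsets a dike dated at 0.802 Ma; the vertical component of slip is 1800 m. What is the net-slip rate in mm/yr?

8.53 mm/yr

dip-slip = throw / sin(dip) = 1800 / sin(56°) = 2171 m
net slip = dip-slip / sin(rake) = 2171 / sin(18.5°) = 6843 m
rate = 6843 m / 0.802 Ma = 0.00853 m/yr = 8.53 mm/yr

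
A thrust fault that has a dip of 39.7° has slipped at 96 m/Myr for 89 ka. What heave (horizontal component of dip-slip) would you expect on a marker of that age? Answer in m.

6.57 m

dip-slip = rate × time = 96 m/Myr × 89 ka = 8.544 m
heave = dip-slip × cos(dip) = 8.544 × cos(39.7°) = 6.57 m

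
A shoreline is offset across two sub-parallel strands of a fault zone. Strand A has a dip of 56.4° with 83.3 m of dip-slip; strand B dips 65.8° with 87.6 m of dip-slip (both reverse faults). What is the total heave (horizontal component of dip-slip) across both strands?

82 m

heave_A = 83.3 × cos(56.4°) = 46.10 m
heave_B = 87.6 × cos(65.8°) = 35.91 m
total = 46.10 + 35.91 = 82 m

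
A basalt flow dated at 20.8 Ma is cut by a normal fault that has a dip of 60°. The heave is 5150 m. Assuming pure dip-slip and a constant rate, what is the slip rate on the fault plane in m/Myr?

dip-slip = heave / cos(dip) = 5150 m / cos(60°) = 10300 m
rate = 10300 m / 20.8 Ma = 0.000495 m/yr = 495 m/Myr

495 m/Myr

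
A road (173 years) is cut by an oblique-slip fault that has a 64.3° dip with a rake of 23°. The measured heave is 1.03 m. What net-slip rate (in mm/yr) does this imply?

35.1 mm/yr

dip-slip = heave / cos(dip) = 1.03 / cos(64.3°) = 2.375 m
net slip = dip-slip / sin(rake) = 2.375 / sin(23°) = 6.079 m
rate = 6.079 m / 173 years = 0.0351 m/yr = 35.1 mm/yr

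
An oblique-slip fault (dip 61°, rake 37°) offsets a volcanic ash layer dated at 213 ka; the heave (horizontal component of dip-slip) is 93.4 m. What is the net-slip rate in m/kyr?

dip-slip = heave / cos(dip) = 93.4 / cos(61°) = 192.7 m
net slip = dip-slip / sin(rake) = 192.7 / sin(37°) = 320.1 m
rate = 320.1 m / 213 ka = 0.00150 m/yr = 1.50 m/kyr

1.50 m/kyr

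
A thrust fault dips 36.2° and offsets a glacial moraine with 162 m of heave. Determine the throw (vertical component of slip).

119 m

throw = heave × tan(dip) = 162 × tan(36.2°) = 119 m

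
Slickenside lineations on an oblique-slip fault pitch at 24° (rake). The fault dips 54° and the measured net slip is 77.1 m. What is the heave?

dip-slip = net slip × sin(rake) = 77.1 m × sin(24°) = 31.36 m
heave = dip-slip × cos(dip) = 31.36 × cos(54°) = 18.4 m

18.4 m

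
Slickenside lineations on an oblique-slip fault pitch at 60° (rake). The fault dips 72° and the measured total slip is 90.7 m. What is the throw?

74.7 m

dip-slip = net slip × sin(rake) = 90.7 m × sin(60°) = 78.55 m
throw = dip-slip × sin(dip) = 78.55 × sin(72°) = 74.7 m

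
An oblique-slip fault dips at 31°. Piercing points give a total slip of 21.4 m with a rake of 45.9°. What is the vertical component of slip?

7.92 m

dip-slip = net slip × sin(rake) = 21.4 m × sin(45.9°) = 15.37 m
throw = dip-slip × sin(dip) = 15.37 × sin(31°) = 7.92 m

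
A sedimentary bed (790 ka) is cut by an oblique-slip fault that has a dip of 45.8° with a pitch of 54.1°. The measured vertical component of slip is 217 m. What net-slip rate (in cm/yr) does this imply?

dip-slip = throw / sin(dip) = 217 / sin(45.8°) = 302.7 m
net slip = dip-slip / sin(rake) = 302.7 / sin(54.1°) = 373.7 m
rate = 373.7 m / 790 ka = 0.000473 m/yr = 0.0473 cm/yr

0.0473 cm/yr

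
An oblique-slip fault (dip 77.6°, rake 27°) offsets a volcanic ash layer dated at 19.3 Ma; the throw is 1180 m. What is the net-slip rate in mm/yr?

dip-slip = throw / sin(dip) = 1180 / sin(77.6°) = 1208 m
net slip = dip-slip / sin(rake) = 1208 / sin(27°) = 2661 m
rate = 2661 m / 19.3 Ma = 0.000138 m/yr = 0.138 mm/yr

0.138 mm/yr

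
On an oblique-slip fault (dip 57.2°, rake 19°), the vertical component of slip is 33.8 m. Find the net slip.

dip-slip = throw / sin(dip) = 33.8 / sin(57.2°) = 40.21 m
net slip = dip-slip / sin(rake) = 40.21 / sin(19°) = 124 m

124 m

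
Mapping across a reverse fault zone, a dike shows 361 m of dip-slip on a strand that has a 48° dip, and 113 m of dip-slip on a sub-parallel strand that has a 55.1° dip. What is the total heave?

heave_A = 361 × cos(48°) = 241.6 m
heave_B = 113 × cos(55.1°) = 64.65 m
total = 241.6 + 64.65 = 306 m

306 m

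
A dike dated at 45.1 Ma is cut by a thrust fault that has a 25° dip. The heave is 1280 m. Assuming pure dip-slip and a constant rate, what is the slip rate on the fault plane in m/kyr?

0.0313 m/kyr

dip-slip = heave / cos(dip) = 1280 m / cos(25°) = 1412 m
rate = 1412 m / 45.1 Ma = 0.0000313 m/yr = 0.0313 m/kyr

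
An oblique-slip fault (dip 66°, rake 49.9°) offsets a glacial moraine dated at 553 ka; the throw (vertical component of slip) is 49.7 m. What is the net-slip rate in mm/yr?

0.129 mm/yr

dip-slip = throw / sin(dip) = 49.7 / sin(66°) = 54.40 m
net slip = dip-slip / sin(rake) = 54.40 / sin(49.9°) = 71.12 m
rate = 71.12 m / 553 ka = 0.000129 m/yr = 0.129 mm/yr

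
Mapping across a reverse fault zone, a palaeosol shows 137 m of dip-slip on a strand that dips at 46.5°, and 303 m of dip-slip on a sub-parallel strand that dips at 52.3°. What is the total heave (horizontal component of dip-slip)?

heave_A = 137 × cos(46.5°) = 94.30 m
heave_B = 303 × cos(52.3°) = 185.3 m
total = 94.30 + 185.3 = 280 m

280 m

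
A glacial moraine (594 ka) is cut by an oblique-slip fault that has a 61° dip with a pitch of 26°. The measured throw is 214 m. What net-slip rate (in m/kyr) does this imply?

0.940 m/kyr

dip-slip = throw / sin(dip) = 214 / sin(61°) = 244.7 m
net slip = dip-slip / sin(rake) = 244.7 / sin(26°) = 558.2 m
rate = 558.2 m / 594 ka = 0.000940 m/yr = 0.940 m/kyr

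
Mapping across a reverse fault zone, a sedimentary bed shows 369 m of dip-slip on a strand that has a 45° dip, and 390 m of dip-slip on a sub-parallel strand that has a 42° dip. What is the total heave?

551 m

heave_A = 369 × cos(45°) = 260.9 m
heave_B = 390 × cos(42°) = 289.8 m
total = 260.9 + 289.8 = 551 m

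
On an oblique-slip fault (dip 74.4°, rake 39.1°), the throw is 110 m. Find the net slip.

dip-slip = throw / sin(dip) = 110 / sin(74.4°) = 114.2 m
net slip = dip-slip / sin(rake) = 114.2 / sin(39.1°) = 181 m

181 m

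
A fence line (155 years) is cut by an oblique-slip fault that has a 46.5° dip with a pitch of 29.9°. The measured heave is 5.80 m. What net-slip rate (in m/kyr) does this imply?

109 m/kyr

dip-slip = heave / cos(dip) = 5.80 / cos(46.5°) = 8.426 m
net slip = dip-slip / sin(rake) = 8.426 / sin(29.9°) = 16.90 m
rate = 16.90 m / 155 years = 0.109 m/yr = 109 m/kyr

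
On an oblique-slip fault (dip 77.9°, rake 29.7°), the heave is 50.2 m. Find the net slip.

dip-slip = heave / cos(dip) = 50.2 / cos(77.9°) = 239.5 m
net slip = dip-slip / sin(rake) = 239.5 / sin(29.7°) = 483 m

483 m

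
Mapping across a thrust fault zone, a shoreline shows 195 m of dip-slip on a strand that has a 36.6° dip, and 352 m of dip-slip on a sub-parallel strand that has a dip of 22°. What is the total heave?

heave_A = 195 × cos(36.6°) = 156.5 m
heave_B = 352 × cos(22°) = 326.4 m
total = 156.5 + 326.4 = 483 m

483 m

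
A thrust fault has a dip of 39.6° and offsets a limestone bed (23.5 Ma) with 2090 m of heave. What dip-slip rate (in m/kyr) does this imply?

dip-slip = heave / cos(dip) = 2090 m / cos(39.6°) = 2712 m
rate = 2712 m / 23.5 Ma = 0.000115 m/yr = 0.115 m/kyr

0.115 m/kyr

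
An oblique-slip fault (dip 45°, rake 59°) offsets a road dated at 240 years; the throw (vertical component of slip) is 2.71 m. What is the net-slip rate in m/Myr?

18600 m/Myr

dip-slip = throw / sin(dip) = 2.71 / sin(45°) = 3.833 m
net slip = dip-slip / sin(rake) = 3.833 / sin(59°) = 4.471 m
rate = 4.471 m / 240 years = 0.0186 m/yr = 18600 m/Myr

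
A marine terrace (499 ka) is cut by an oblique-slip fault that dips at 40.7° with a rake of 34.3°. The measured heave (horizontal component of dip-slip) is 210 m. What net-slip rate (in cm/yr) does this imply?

0.0985 cm/yr

dip-slip = heave / cos(dip) = 210 / cos(40.7°) = 277 m
net slip = dip-slip / sin(rake) = 277 / sin(34.3°) = 491.5 m
rate = 491.5 m / 499 ka = 0.000985 m/yr = 0.0985 cm/yr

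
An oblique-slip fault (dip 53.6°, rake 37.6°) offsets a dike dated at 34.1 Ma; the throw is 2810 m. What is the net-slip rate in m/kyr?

dip-slip = throw / sin(dip) = 2810 / sin(53.6°) = 3491 m
net slip = dip-slip / sin(rake) = 3491 / sin(37.6°) = 5722 m
rate = 5722 m / 34.1 Ma = 0.000168 m/yr = 0.168 m/kyr

0.168 m/kyr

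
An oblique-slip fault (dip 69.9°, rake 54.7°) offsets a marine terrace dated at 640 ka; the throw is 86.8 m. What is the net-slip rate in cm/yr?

0.0177 cm/yr

dip-slip = throw / sin(dip) = 86.8 / sin(69.9°) = 92.43 m
net slip = dip-slip / sin(rake) = 92.43 / sin(54.7°) = 113.3 m
rate = 113.3 m / 640 ka = 0.000177 m/yr = 0.0177 cm/yr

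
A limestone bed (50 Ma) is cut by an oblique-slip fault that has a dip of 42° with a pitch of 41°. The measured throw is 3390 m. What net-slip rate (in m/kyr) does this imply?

dip-slip = throw / sin(dip) = 3390 / sin(42°) = 5066 m
net slip = dip-slip / sin(rake) = 5066 / sin(41°) = 7722 m
rate = 7722 m / 50 Ma = 0.000154 m/yr = 0.154 m/kyr

0.154 m/kyr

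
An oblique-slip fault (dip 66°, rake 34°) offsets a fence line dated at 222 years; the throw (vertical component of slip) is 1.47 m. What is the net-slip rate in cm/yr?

dip-slip = throw / sin(dip) = 1.47 / sin(66°) = 1.609 m
net slip = dip-slip / sin(rake) = 1.609 / sin(34°) = 2.878 m
rate = 2.878 m / 222 years = 0.0130 m/yr = 1.30 cm/yr

1.30 cm/yr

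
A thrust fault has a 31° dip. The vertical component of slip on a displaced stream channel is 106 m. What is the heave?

176 m

heave = throw / tan(dip) = 106 / tan(31°) = 176 m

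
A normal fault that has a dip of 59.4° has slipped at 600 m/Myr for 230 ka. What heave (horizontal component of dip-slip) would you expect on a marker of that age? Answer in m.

70.2 m

dip-slip = rate × time = 600 m/Myr × 230 ka = 138 m
heave = dip-slip × cos(dip) = 138 × cos(59.4°) = 70.2 m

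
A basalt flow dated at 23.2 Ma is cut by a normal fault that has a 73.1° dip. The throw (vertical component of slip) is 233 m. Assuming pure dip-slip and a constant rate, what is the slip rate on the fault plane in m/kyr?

0.0105 m/kyr

dip-slip = throw / sin(dip) = 233 m / sin(73.1°) = 243.5 m
rate = 243.5 m / 23.2 Ma = 0.0000105 m/yr = 0.0105 m/kyr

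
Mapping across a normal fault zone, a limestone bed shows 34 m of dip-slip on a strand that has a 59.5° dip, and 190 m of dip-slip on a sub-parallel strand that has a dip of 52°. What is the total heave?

heave_A = 34 × cos(59.5°) = 17.26 m
heave_B = 190 × cos(52°) = 117 m
total = 17.26 + 117 = 134 m

134 m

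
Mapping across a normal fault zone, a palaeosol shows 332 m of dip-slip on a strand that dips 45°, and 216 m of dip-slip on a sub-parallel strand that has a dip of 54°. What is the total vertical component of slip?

throw_A = 332 × sin(45°) = 234.8 m
throw_B = 216 × sin(54°) = 174.7 m
total = 234.8 + 174.7 = 410 m

410 m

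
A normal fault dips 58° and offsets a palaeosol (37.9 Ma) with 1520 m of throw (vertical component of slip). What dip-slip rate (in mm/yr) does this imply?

dip-slip = throw / sin(dip) = 1520 m / sin(58°) = 1792 m
rate = 1792 m / 37.9 Ma = 0.0000473 m/yr = 0.0473 mm/yr

0.0473 mm/yr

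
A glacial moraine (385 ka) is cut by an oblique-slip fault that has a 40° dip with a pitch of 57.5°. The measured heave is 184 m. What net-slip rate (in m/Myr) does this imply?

740 m/Myr

dip-slip = heave / cos(dip) = 184 / cos(40°) = 240.2 m
net slip = dip-slip / sin(rake) = 240.2 / sin(57.5°) = 284.8 m
rate = 284.8 m / 385 ka = 0.000740 m/yr = 740 m/Myr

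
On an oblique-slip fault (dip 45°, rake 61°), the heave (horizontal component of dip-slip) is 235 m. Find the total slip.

dip-slip = heave / cos(dip) = 235 / cos(45°) = 332.3 m
net slip = dip-slip / sin(rake) = 332.3 / sin(61°) = 380 m

380 m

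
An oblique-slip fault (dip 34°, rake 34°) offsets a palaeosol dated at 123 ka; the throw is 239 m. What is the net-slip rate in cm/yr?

0.621 cm/yr

dip-slip = throw / sin(dip) = 239 / sin(34°) = 427.4 m
net slip = dip-slip / sin(rake) = 427.4 / sin(34°) = 764.3 m
rate = 764.3 m / 123 ka = 0.00621 m/yr = 0.621 cm/yr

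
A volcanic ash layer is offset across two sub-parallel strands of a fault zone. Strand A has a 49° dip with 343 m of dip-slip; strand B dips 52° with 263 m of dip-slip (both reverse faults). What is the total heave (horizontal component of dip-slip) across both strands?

heave_A = 343 × cos(49°) = 225 m
heave_B = 263 × cos(52°) = 161.9 m
total = 225 + 161.9 = 387 m

387 m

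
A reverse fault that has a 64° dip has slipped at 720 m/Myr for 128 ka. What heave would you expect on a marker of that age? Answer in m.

40.4 m

dip-slip = rate × time = 720 m/Myr × 128 ka = 92.16 m
heave = dip-slip × cos(dip) = 92.16 × cos(64°) = 40.4 m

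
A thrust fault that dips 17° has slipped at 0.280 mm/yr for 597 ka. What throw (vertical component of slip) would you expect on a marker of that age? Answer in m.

dip-slip = rate × time = 0.280 mm/yr × 597 ka = 167.2 m
throw = dip-slip × sin(dip) = 167.2 × sin(17°) = 48.9 m

48.9 m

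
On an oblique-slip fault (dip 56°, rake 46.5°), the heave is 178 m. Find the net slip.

dip-slip = heave / cos(dip) = 178 / cos(56°) = 318.3 m
net slip = dip-slip / sin(rake) = 318.3 / sin(46.5°) = 439 m

439 m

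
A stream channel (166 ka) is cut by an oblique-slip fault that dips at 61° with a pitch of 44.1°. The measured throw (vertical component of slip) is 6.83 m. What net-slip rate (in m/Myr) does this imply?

dip-slip = throw / sin(dip) = 6.83 / sin(61°) = 7.809 m
net slip = dip-slip / sin(rake) = 7.809 / sin(44.1°) = 11.22 m
rate = 11.22 m / 166 ka = 0.0000676 m/yr = 67.6 m/Myr

67.6 m/Myr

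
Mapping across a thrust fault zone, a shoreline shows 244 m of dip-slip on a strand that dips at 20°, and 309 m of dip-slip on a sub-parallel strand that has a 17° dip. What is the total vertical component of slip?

174 m

throw_A = 244 × sin(20°) = 83.45 m
throw_B = 309 × sin(17°) = 90.34 m
total = 83.45 + 90.34 = 174 m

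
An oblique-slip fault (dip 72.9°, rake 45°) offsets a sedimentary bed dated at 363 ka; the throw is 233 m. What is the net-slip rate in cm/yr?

0.0950 cm/yr

dip-slip = throw / sin(dip) = 233 / sin(72.9°) = 243.8 m
net slip = dip-slip / sin(rake) = 243.8 / sin(45°) = 344.8 m
rate = 344.8 m / 363 ka = 0.000950 m/yr = 0.0950 cm/yr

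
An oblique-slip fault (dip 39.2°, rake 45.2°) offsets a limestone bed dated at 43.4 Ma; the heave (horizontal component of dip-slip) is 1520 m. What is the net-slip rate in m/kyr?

0.0637 m/kyr

dip-slip = heave / cos(dip) = 1520 / cos(39.2°) = 1961 m
net slip = dip-slip / sin(rake) = 1961 / sin(45.2°) = 2764 m
rate = 2764 m / 43.4 Ma = 0.0000637 m/yr = 0.0637 m/kyr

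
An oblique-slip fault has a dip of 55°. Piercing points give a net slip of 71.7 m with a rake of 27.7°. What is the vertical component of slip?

dip-slip = net slip × sin(rake) = 71.7 m × sin(27.7°) = 33.33 m
throw = dip-slip × sin(dip) = 33.33 × sin(55°) = 27.3 m

27.3 m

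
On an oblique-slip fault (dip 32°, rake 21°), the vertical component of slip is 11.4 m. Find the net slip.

dip-slip = throw / sin(dip) = 11.4 / sin(32°) = 21.51 m
net slip = dip-slip / sin(rake) = 21.51 / sin(21°) = 60 m

60 m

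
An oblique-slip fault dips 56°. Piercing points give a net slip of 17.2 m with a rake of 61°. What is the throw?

dip-slip = net slip × sin(rake) = 17.2 m × sin(61°) = 15.04 m
throw = dip-slip × sin(dip) = 15.04 × sin(56°) = 12.5 m

12.5 m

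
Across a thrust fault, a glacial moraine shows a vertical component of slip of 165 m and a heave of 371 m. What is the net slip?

406 m

net slip = √(throw² + heave²) = √(165² + 371²) = 406 m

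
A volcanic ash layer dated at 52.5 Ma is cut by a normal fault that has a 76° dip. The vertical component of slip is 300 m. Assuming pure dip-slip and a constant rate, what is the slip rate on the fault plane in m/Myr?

dip-slip = throw / sin(dip) = 300 m / sin(76°) = 309.2 m
rate = 309.2 m / 52.5 Ma = 0.00000589 m/yr = 5.89 m/Myr

5.89 m/Myr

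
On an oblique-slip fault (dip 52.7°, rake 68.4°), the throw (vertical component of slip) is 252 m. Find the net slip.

341 m

dip-slip = throw / sin(dip) = 252 / sin(52.7°) = 316.8 m
net slip = dip-slip / sin(rake) = 316.8 / sin(68.4°) = 341 m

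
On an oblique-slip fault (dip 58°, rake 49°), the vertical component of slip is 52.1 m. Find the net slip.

81.4 m

dip-slip = throw / sin(dip) = 52.1 / sin(58°) = 61.44 m
net slip = dip-slip / sin(rake) = 61.44 / sin(49°) = 81.4 m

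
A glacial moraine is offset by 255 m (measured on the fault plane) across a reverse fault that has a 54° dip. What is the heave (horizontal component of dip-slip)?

150 m

heave = dip-slip × cos(dip) = 255 m × cos(54°) = 150 m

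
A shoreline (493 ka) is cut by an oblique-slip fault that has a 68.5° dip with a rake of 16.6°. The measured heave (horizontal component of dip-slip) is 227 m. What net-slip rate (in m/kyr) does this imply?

dip-slip = heave / cos(dip) = 227 / cos(68.5°) = 619.4 m
net slip = dip-slip / sin(rake) = 619.4 / sin(16.6°) = 2168 m
rate = 2168 m / 493 ka = 0.00440 m/yr = 4.40 m/kyr

4.40 m/kyr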